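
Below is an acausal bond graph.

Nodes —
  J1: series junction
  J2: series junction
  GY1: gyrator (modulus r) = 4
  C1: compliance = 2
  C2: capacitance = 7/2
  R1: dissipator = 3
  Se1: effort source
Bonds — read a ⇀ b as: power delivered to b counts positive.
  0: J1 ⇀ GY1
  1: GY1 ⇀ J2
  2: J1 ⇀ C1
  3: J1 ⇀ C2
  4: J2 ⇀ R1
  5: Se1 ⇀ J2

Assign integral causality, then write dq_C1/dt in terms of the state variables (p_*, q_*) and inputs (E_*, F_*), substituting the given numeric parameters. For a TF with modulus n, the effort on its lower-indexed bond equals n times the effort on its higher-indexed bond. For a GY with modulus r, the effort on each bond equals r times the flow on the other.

#5 stroke→J2  (Se1 (Se) sets effort on bond)
#2 stroke→J1  (prefer integral on C1)
#3 stroke→J1  (C2: C, integral causality)
#0 stroke→GY1  (J1: last free bond brings flow in)
#1 stroke→GY1  (GY GY1: same side as bond 0)
#4 stroke→J2  (1-jn J2 has f-setter on 1)

dq_C1/dt = -E_Se1/4 - 3*q_C1/32 - 3*q_C2/56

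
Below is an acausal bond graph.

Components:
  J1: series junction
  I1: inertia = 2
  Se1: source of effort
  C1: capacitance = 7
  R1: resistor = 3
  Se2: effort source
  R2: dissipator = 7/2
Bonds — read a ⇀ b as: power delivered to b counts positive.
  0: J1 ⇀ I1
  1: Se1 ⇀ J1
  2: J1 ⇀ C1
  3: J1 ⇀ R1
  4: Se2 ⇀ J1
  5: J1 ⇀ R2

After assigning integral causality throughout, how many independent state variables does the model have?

β1 stroke at J1  (source Se1 imposes e)
β4 stroke at J1  (Se2 fixes effort; stroke away)
β0 stroke at I1  (I1 outputs flow p/I1)
β2 stroke at J1  (common-f at J1 fixed by 0)
β3 stroke at J1  (1-jn J1 has f-setter on 0)
β5 stroke at J1  (common-f at J1 fixed by 0)

2  (C1, I1 all integral)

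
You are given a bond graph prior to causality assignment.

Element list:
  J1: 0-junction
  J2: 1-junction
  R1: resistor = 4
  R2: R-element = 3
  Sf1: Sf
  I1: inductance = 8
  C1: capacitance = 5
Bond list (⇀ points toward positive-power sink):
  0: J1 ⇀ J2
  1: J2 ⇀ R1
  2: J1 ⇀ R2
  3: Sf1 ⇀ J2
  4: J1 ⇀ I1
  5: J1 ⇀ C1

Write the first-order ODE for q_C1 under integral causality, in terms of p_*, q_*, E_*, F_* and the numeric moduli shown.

dq_C1/dt = -F_Sf1 - p_I1/8 - q_C1/15

b3 stroke at Sf1  (Sf1 fixes flow; stroke at Sf1)
b0 stroke at J2  (J2: bond 3 brought flow, rest push out)
b1 stroke at J2  (1-jn J2 has f-setter on 3)
b4 stroke at I1  (I1 integral (f out))
b5 stroke at J1  (C1 outputs effort q/C1)
b2 stroke at R2  (J1 effort already set via bond 5)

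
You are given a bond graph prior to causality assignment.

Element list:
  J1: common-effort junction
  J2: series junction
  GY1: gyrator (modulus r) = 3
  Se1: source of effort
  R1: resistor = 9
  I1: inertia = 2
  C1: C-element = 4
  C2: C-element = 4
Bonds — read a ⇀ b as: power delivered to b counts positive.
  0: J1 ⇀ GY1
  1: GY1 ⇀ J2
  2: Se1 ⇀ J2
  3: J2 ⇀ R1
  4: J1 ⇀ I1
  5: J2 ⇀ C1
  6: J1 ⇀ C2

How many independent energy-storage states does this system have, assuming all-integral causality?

#2 →J2  (Se1: effort source, stroke at far end)
#4 →I1  (I1 outputs flow p/I1)
#5 →J2  (C1: C, integral causality)
#6 →J1  (C2: C, integral causality)
#0 →GY1  (common-e at J1 fixed by 6)
#1 →GY1  (through GY1, causality inverts; strokes same side of GY1)
#3 →J2  (J2: bond 1 brought flow, rest push out)

3  (C1, C2, I1 all integral)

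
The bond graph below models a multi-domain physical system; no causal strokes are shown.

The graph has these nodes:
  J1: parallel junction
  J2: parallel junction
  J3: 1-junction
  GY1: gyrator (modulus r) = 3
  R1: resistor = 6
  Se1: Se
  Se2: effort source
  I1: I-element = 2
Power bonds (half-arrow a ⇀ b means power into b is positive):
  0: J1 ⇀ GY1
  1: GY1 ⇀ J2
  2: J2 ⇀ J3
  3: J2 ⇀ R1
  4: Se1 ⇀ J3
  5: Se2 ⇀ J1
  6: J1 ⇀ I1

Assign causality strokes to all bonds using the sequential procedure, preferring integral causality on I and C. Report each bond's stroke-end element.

β0 →GY1
β1 →GY1
β2 →J2
β3 →R1
β4 →J3
β5 →J1
β6 →I1

bond 4 stroke at J3  (Se1 fixes effort; stroke away)
bond 5 stroke at J1  (Se2 fixes effort; stroke away)
bond 0 stroke at GY1  (J1: bond 5 brought effort, rest push out)
bond 6 stroke at I1  (common-e at J1 fixed by 5)
bond 2 stroke at J2  (J3: last free bond brings flow in)
bond 1 stroke at GY1  (GY1 both-in/both-out from 0)
bond 3 stroke at R1  (common-e at J2 fixed by 2)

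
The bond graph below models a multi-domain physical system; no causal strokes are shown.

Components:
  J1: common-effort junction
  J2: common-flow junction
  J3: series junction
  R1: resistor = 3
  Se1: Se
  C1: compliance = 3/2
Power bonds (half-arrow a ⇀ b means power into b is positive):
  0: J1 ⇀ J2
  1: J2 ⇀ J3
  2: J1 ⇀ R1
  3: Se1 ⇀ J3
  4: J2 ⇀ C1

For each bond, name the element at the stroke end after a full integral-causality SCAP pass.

#3 stroke at J3  (Se1 (Se) sets effort on bond)
#1 stroke at J2  (J3 needs exactly one f-in)
#4 stroke at J2  (C1 integral (e out))
#0 stroke at J1  (closing 1-jn rule on J2)
#2 stroke at R1  (J1 effort already set via bond 0)

β0 stroke at J1
β1 stroke at J2
β2 stroke at R1
β3 stroke at J3
β4 stroke at J2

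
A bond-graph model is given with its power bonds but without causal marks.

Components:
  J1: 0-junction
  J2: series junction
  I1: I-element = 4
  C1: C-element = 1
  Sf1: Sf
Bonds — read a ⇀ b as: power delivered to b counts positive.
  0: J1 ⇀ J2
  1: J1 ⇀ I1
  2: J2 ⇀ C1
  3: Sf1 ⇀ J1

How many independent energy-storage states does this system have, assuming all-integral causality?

2  (C1, I1 all integral)

β3 →Sf1  (source Sf1 imposes f)
β1 →I1  (I1: I, integral causality)
β0 →J1  (only one effort-in slot at J1)
β2 →J2  (common-f at J2 fixed by 0)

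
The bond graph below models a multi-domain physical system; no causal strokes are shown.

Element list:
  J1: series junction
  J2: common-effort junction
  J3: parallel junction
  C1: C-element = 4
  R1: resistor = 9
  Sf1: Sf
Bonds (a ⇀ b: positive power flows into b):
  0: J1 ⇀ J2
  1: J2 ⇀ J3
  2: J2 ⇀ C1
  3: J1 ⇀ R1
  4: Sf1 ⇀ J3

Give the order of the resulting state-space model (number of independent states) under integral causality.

1  (C1 all integral)

β4 |Sf1  (source Sf1 imposes f)
β1 |J3  (closing 0-jn rule on J3)
β2 |J2  (C1 integral (e out))
β0 |J1  (common-e at J2 fixed by 2)
β3 |R1  (closing 1-jn rule on J1)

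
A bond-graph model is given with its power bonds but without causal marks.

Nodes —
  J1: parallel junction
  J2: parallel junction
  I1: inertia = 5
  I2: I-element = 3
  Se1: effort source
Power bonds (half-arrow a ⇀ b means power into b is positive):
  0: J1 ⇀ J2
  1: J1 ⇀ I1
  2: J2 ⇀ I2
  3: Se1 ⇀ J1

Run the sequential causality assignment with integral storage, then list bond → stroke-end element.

bond 3 stroke→J1  (Se1 fixes effort; stroke away)
bond 0 stroke→J2  (0-jn J1 has e-setter on 3)
bond 1 stroke→I1  (J1: bond 3 brought effort, rest push out)
bond 2 stroke→I2  (common-e at J2 fixed by 0)

b0 →J2
b1 →I1
b2 →I2
b3 →J1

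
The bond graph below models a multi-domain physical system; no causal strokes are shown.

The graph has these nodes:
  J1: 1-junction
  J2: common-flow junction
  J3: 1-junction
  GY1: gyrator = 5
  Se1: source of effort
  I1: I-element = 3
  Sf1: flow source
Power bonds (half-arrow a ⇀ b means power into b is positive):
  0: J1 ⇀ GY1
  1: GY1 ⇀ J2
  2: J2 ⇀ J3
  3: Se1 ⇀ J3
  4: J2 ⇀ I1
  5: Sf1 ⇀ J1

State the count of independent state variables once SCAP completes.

1  (I1 all integral)

b3 stroke→J3  (source Se1 imposes e)
b5 stroke→Sf1  (Sf1: flow source, stroke at near end)
b0 stroke→J1  (J1: bond 5 brought flow, rest push out)
b2 stroke→J2  (J3: last free bond brings flow in)
b1 stroke→J2  (GY1: gyrator matches bond 0)
b4 stroke→I1  (only one flow-in slot at J2)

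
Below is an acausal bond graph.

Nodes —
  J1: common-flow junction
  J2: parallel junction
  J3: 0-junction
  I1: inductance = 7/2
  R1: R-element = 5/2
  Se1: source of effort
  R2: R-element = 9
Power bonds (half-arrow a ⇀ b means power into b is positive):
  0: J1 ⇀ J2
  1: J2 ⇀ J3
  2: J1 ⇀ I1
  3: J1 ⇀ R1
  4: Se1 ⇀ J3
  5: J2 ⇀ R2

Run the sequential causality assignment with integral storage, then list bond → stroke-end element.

#4 →J3  (Se1 (Se) sets effort on bond)
#1 →J2  (common-e at J3 fixed by 4)
#0 →J1  (J2: bond 1 brought effort, rest push out)
#5 →R2  (common-e at J2 fixed by 1)
#2 →I1  (I1: I, integral causality)
#3 →J1  (common-f at J1 fixed by 2)

#0 |J1
#1 |J2
#2 |I1
#3 |J1
#4 |J3
#5 |R2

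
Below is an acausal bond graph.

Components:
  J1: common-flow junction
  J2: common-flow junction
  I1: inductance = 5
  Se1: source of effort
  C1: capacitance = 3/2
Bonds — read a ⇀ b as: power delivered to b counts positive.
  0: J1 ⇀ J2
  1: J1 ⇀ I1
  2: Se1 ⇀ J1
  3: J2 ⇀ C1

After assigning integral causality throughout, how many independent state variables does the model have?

2  (C1, I1 all integral)

β2 stroke→J1  (Se1 fixes effort; stroke away)
β1 stroke→I1  (I1 outputs flow p/I1)
β0 stroke→J1  (J1: bond 1 brought flow, rest push out)
β3 stroke→J2  (J2: bond 0 brought flow, rest push out)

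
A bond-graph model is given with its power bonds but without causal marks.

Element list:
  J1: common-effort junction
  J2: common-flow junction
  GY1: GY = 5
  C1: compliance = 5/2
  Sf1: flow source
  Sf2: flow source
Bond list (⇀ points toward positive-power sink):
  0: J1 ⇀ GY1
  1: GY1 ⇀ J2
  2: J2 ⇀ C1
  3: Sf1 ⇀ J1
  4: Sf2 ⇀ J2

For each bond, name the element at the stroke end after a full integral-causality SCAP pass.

b3 |Sf1  (Sf1: flow source, stroke at near end)
b4 |Sf2  (source Sf2 imposes f)
b0 |J1  (J1: last free bond brings effort in)
b1 |J2  (J2: bond 4 brought flow, rest push out)
b2 |J2  (J2 flow already set via bond 4)

#0 |J1
#1 |J2
#2 |J2
#3 |Sf1
#4 |Sf2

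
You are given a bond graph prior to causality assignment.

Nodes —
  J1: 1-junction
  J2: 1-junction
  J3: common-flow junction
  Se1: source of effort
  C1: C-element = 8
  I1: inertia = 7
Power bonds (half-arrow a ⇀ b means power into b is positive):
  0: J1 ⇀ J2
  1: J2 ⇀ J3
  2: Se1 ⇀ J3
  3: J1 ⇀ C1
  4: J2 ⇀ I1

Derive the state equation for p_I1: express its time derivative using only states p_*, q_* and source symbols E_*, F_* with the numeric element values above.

dp_I1/dt = E_Se1 - q_C1/8

bond 2 |J3  (Se1 fixes effort; stroke away)
bond 1 |J2  (J3 needs exactly one f-in)
bond 3 |J1  (prefer integral on C1)
bond 0 |J2  (only one flow-in slot at J1)
bond 4 |I1  (only one flow-in slot at J2)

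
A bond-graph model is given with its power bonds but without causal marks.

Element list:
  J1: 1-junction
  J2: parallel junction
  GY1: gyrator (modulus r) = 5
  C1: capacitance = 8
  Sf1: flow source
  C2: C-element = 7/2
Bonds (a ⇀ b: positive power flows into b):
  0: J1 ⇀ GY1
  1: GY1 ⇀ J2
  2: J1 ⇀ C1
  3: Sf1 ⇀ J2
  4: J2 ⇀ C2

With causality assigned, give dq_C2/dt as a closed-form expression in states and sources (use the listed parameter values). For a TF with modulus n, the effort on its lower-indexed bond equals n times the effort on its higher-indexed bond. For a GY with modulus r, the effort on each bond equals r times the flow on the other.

dq_C2/dt = F_Sf1 - q_C1/40

β3 stroke at Sf1  (Sf1 (Sf) sets flow on bond)
β2 stroke at J1  (C1 integral (e out))
β0 stroke at GY1  (only one flow-in slot at J1)
β1 stroke at GY1  (GY1 both-in/both-out from 0)
β4 stroke at J2  (J2 needs exactly one e-in)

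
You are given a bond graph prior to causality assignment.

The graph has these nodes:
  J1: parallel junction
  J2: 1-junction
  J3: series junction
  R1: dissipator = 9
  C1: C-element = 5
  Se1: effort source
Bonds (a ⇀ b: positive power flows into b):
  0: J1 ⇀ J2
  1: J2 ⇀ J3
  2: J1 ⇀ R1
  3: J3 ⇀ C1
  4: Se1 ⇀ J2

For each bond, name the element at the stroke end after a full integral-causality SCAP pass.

bond 4 stroke→J2  (Se1: effort source, stroke at far end)
bond 3 stroke→J3  (C1: C, integral causality)
bond 1 stroke→J2  (J3: last free bond brings flow in)
bond 0 stroke→J1  (closing 1-jn rule on J2)
bond 2 stroke→R1  (J1: bond 0 brought effort, rest push out)

bond 0 stroke→J1
bond 1 stroke→J2
bond 2 stroke→R1
bond 3 stroke→J3
bond 4 stroke→J2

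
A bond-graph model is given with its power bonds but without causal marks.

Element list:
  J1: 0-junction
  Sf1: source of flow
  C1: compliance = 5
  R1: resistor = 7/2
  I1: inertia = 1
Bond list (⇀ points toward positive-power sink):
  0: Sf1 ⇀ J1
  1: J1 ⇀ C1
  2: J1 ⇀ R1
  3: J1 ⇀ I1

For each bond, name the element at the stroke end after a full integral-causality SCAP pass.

#0 |Sf1
#1 |J1
#2 |R1
#3 |I1

b0 stroke→Sf1  (source Sf1 imposes f)
b1 stroke→J1  (C1 outputs effort q/C1)
b2 stroke→R1  (J1: bond 1 brought effort, rest push out)
b3 stroke→I1  (common-e at J1 fixed by 1)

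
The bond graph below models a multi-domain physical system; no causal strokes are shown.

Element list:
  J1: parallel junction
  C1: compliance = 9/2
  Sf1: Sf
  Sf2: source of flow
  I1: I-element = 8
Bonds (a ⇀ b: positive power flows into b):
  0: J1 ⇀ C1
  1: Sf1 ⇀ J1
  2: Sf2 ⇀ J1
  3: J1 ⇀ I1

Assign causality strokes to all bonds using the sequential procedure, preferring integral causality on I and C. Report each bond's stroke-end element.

β0 →J1
β1 →Sf1
β2 →Sf2
β3 →I1

β1 →Sf1  (source Sf1 imposes f)
β2 →Sf2  (source Sf2 imposes f)
β0 →J1  (C1 outputs effort q/C1)
β3 →I1  (J1 effort already set via bond 0)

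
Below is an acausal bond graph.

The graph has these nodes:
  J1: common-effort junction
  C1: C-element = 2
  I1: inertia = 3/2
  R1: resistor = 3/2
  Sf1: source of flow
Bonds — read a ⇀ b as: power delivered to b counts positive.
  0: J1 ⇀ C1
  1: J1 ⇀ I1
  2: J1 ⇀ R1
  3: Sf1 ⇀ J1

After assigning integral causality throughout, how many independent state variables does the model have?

bond 3 stroke→Sf1  (Sf1 fixes flow; stroke at Sf1)
bond 0 stroke→J1  (prefer integral on C1)
bond 1 stroke→I1  (J1: bond 0 brought effort, rest push out)
bond 2 stroke→R1  (J1: bond 0 brought effort, rest push out)

2  (C1, I1 all integral)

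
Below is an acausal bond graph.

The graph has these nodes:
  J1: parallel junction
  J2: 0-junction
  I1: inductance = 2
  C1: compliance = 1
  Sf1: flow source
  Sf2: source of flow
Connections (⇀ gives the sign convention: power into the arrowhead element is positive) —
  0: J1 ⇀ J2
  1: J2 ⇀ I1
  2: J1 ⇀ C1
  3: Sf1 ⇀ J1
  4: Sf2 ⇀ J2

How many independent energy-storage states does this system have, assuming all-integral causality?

β3 stroke→Sf1  (Sf1 fixes flow; stroke at Sf1)
β4 stroke→Sf2  (source Sf2 imposes f)
β1 stroke→I1  (I1 integral (f out))
β0 stroke→J2  (only one effort-in slot at J2)
β2 stroke→J1  (only one effort-in slot at J1)

2  (C1, I1 all integral)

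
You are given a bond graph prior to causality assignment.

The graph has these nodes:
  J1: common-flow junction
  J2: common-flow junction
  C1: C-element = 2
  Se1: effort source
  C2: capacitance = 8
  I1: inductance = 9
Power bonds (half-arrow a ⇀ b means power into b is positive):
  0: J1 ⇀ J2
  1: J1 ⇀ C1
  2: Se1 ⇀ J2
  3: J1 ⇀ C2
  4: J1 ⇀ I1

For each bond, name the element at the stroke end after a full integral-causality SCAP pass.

#2 |J2  (source Se1 imposes e)
#0 |J1  (J2: last free bond brings flow in)
#1 |J1  (C1 outputs effort q/C1)
#3 |J1  (C2: C, integral causality)
#4 |I1  (closing 1-jn rule on J1)

β0 stroke at J1
β1 stroke at J1
β2 stroke at J2
β3 stroke at J1
β4 stroke at I1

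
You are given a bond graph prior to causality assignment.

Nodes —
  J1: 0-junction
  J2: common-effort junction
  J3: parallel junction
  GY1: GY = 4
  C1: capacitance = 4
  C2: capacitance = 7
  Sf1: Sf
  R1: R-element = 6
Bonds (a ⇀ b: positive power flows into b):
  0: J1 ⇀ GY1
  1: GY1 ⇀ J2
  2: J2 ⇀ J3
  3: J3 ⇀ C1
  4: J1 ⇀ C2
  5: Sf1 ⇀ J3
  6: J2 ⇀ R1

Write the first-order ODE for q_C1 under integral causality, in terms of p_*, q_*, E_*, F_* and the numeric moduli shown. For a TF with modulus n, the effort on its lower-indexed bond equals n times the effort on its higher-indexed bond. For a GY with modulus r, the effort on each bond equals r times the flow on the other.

β5 |Sf1  (Sf1 (Sf) sets flow on bond)
β3 |J3  (C1 integral (e out))
β2 |J2  (0-jn J3 has e-setter on 3)
β1 |GY1  (J2 effort already set via bond 2)
β6 |R1  (common-e at J2 fixed by 2)
β0 |GY1  (GY1: gyrator matches bond 1)
β4 |J1  (J1: last free bond brings effort in)

dq_C1/dt = F_Sf1 - q_C1/24 + q_C2/28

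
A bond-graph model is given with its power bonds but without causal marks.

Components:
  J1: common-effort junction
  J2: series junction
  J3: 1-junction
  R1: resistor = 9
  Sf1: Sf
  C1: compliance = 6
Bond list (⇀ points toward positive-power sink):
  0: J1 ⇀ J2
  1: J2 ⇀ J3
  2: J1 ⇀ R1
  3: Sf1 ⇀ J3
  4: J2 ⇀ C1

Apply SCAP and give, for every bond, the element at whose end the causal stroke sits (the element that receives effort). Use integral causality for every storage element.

b0 stroke at J2
b1 stroke at J3
b2 stroke at J1
b3 stroke at Sf1
b4 stroke at J2

bond 3 |Sf1  (source Sf1 imposes f)
bond 1 |J3  (common-f at J3 fixed by 3)
bond 0 |J2  (common-f at J2 fixed by 1)
bond 4 |J2  (J2 flow already set via bond 1)
bond 2 |J1  (J1 needs exactly one e-in)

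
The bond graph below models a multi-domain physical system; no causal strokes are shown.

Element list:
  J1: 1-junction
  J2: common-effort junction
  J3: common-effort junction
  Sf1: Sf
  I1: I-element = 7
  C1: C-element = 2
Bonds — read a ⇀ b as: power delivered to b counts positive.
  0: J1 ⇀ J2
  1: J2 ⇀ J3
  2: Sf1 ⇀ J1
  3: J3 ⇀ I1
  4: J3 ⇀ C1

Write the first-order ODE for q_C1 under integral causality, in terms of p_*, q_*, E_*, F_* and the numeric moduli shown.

dq_C1/dt = F_Sf1 - p_I1/7

β2 →Sf1  (source Sf1 imposes f)
β0 →J1  (1-jn J1 has f-setter on 2)
β1 →J2  (only one effort-in slot at J2)
β3 →I1  (I1 outputs flow p/I1)
β4 →J3  (J3 needs exactly one e-in)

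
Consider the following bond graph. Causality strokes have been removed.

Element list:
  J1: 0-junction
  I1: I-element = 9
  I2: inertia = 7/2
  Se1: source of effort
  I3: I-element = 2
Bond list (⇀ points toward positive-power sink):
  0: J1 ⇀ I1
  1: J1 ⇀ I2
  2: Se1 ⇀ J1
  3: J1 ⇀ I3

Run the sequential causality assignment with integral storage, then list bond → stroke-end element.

#0 |I1
#1 |I2
#2 |J1
#3 |I3

b2 |J1  (Se1 fixes effort; stroke away)
b0 |I1  (0-jn J1 has e-setter on 2)
b1 |I2  (0-jn J1 has e-setter on 2)
b3 |I3  (J1: bond 2 brought effort, rest push out)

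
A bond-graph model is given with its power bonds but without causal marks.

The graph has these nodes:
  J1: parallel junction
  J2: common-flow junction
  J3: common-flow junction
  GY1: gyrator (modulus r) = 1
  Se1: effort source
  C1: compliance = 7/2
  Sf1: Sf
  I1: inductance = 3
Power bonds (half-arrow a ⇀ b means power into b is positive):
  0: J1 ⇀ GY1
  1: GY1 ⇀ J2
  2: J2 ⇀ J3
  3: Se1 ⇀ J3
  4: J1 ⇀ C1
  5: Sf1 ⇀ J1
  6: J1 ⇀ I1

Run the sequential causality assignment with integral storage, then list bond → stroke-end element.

b3 →J3  (Se1: effort source, stroke at far end)
b5 →Sf1  (Sf1 fixes flow; stroke at Sf1)
b2 →J2  (J3 needs exactly one f-in)
b1 →GY1  (closing 1-jn rule on J2)
b0 →GY1  (GY1: gyrator matches bond 1)
b4 →J1  (prefer integral on C1)
b6 →I1  (0-jn J1 has e-setter on 4)

bond 0 |GY1
bond 1 |GY1
bond 2 |J2
bond 3 |J3
bond 4 |J1
bond 5 |Sf1
bond 6 |I1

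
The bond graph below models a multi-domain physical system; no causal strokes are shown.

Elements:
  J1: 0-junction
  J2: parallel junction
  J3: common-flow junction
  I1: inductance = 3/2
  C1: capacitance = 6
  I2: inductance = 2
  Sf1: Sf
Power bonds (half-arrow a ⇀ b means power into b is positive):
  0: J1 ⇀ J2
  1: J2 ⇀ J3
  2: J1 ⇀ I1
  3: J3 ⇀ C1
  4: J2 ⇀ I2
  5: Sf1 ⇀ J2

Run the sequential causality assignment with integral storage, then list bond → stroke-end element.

bond 5 →Sf1  (Sf1: flow source, stroke at near end)
bond 2 →I1  (I1 outputs flow p/I1)
bond 0 →J1  (J1: last free bond brings effort in)
bond 3 →J3  (C1: C, integral causality)
bond 1 →J2  (only one flow-in slot at J3)
bond 4 →I2  (J2: bond 1 brought effort, rest push out)

bond 0 →J1
bond 1 →J2
bond 2 →I1
bond 3 →J3
bond 4 →I2
bond 5 →Sf1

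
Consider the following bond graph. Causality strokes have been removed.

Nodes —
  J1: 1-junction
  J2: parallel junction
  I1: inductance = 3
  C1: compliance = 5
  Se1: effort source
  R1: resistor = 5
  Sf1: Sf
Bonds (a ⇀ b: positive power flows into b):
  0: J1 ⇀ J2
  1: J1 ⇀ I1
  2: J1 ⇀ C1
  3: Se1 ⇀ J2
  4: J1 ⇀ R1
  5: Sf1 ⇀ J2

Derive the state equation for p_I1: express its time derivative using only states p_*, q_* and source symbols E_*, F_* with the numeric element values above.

dp_I1/dt = -E_Se1 - 5*p_I1/3 - q_C1/5

b3 |J2  (Se1: effort source, stroke at far end)
b5 |Sf1  (source Sf1 imposes f)
b0 |J1  (J2 effort already set via bond 3)
b1 |I1  (I1 outputs flow p/I1)
b2 |J1  (common-f at J1 fixed by 1)
b4 |J1  (J1 flow already set via bond 1)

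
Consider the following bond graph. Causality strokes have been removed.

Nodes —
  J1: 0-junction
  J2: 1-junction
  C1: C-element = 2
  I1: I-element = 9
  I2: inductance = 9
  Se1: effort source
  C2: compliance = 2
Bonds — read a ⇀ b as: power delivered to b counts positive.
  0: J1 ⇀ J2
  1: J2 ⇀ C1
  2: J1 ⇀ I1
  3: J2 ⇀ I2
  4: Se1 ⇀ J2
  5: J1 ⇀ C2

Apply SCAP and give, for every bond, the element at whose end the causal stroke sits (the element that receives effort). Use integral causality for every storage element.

b4 |J2  (Se1: effort source, stroke at far end)
b1 |J2  (C1 outputs effort q/C1)
b2 |I1  (prefer integral on I1)
b3 |I2  (I2: I, integral causality)
b0 |J2  (common-f at J2 fixed by 3)
b5 |J1  (J1 needs exactly one e-in)

b0 →J2
b1 →J2
b2 →I1
b3 →I2
b4 →J2
b5 →J1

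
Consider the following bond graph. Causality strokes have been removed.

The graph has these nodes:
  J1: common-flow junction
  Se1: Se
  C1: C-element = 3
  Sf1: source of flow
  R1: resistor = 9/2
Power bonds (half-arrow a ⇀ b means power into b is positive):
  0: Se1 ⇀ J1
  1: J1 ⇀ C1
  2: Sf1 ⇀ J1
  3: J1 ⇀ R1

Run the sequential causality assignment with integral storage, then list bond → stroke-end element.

β0 →J1  (source Se1 imposes e)
β2 →Sf1  (Sf1: flow source, stroke at near end)
β1 →J1  (J1 flow already set via bond 2)
β3 →J1  (J1: bond 2 brought flow, rest push out)

#0 stroke at J1
#1 stroke at J1
#2 stroke at Sf1
#3 stroke at J1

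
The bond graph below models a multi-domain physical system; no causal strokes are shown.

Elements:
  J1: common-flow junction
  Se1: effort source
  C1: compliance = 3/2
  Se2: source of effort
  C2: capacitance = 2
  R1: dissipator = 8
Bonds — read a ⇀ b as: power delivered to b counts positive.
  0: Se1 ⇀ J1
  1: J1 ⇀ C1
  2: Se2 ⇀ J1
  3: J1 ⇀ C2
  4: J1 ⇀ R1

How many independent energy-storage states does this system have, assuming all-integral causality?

2  (C1, C2 all integral)

bond 0 |J1  (Se1: effort source, stroke at far end)
bond 2 |J1  (Se2 (Se) sets effort on bond)
bond 1 |J1  (C1 integral (e out))
bond 3 |J1  (C2 outputs effort q/C2)
bond 4 |R1  (closing 1-jn rule on J1)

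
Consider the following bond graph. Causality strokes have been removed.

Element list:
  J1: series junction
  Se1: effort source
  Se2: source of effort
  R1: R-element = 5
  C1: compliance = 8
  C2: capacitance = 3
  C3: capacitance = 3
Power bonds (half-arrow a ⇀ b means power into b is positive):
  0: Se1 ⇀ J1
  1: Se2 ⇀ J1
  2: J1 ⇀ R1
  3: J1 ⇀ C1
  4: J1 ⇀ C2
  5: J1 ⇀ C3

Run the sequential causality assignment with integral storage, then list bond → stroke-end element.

bond 0 |J1  (Se1 (Se) sets effort on bond)
bond 1 |J1  (source Se2 imposes e)
bond 3 |J1  (C1 outputs effort q/C1)
bond 4 |J1  (prefer integral on C2)
bond 5 |J1  (prefer integral on C3)
bond 2 |R1  (closing 1-jn rule on J1)

bond 0 |J1
bond 1 |J1
bond 2 |R1
bond 3 |J1
bond 4 |J1
bond 5 |J1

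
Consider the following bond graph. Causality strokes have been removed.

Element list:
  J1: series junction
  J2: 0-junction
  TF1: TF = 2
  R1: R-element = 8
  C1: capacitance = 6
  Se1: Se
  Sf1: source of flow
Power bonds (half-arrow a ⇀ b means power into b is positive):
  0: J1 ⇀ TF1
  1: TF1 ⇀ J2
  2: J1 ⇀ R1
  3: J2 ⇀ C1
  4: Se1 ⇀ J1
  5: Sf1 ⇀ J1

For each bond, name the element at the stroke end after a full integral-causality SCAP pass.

β0 |J1
β1 |TF1
β2 |J1
β3 |J2
β4 |J1
β5 |Sf1

β4 stroke at J1  (Se1: effort source, stroke at far end)
β5 stroke at Sf1  (Sf1 fixes flow; stroke at Sf1)
β0 stroke at J1  (J1 flow already set via bond 5)
β2 stroke at J1  (J1 flow already set via bond 5)
β1 stroke at TF1  (TF1: transformer flips bond 0)
β3 stroke at J2  (J2: last free bond brings effort in)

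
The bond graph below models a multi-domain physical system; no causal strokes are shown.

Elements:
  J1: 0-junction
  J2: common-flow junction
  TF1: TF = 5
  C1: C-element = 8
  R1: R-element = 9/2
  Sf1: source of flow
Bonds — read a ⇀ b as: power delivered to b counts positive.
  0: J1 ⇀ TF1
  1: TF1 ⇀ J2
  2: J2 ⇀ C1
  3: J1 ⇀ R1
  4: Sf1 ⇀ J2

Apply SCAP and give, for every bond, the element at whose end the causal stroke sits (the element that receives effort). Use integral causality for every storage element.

β0 stroke at TF1
β1 stroke at J2
β2 stroke at J2
β3 stroke at J1
β4 stroke at Sf1

β4 stroke at Sf1  (source Sf1 imposes f)
β1 stroke at J2  (J2: bond 4 brought flow, rest push out)
β2 stroke at J2  (J2: bond 4 brought flow, rest push out)
β0 stroke at TF1  (TF1 one-in-one-out from 1)
β3 stroke at J1  (only one effort-in slot at J1)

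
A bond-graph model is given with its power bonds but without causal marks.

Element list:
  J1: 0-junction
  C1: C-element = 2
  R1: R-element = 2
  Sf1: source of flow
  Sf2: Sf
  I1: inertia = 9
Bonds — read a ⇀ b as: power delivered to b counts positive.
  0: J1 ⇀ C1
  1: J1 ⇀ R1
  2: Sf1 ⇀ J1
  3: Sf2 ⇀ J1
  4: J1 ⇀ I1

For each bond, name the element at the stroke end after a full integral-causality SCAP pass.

b2 →Sf1  (Sf1 fixes flow; stroke at Sf1)
b3 →Sf2  (Sf2: flow source, stroke at near end)
b0 →J1  (prefer integral on C1)
b1 →R1  (common-e at J1 fixed by 0)
b4 →I1  (0-jn J1 has e-setter on 0)

β0 stroke at J1
β1 stroke at R1
β2 stroke at Sf1
β3 stroke at Sf2
β4 stroke at I1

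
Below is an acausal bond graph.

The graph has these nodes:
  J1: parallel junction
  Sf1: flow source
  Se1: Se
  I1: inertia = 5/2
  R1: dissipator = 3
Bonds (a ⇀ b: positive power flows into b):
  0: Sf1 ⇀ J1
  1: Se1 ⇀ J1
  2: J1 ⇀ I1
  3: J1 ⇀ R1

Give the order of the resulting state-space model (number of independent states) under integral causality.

bond 0 →Sf1  (source Sf1 imposes f)
bond 1 →J1  (Se1 (Se) sets effort on bond)
bond 2 →I1  (0-jn J1 has e-setter on 1)
bond 3 →R1  (J1 effort already set via bond 1)

1  (I1 all integral)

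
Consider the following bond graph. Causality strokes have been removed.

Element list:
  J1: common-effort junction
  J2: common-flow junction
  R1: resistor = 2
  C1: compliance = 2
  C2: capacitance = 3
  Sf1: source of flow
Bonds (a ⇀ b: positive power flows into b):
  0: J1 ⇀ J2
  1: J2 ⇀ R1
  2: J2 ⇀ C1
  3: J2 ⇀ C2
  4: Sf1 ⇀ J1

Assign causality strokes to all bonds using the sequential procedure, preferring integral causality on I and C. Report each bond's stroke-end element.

bond 0 stroke at J1
bond 1 stroke at J2
bond 2 stroke at J2
bond 3 stroke at J2
bond 4 stroke at Sf1

bond 4 →Sf1  (Sf1 fixes flow; stroke at Sf1)
bond 0 →J1  (J1: last free bond brings effort in)
bond 1 →J2  (J2: bond 0 brought flow, rest push out)
bond 2 →J2  (common-f at J2 fixed by 0)
bond 3 →J2  (J2: bond 0 brought flow, rest push out)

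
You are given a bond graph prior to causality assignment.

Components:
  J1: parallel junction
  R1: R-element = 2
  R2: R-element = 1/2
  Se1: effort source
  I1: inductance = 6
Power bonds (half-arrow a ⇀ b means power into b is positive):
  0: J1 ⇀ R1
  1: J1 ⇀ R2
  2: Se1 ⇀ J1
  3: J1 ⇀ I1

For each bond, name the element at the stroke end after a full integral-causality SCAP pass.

bond 2 stroke→J1  (Se1 (Se) sets effort on bond)
bond 0 stroke→R1  (0-jn J1 has e-setter on 2)
bond 1 stroke→R2  (0-jn J1 has e-setter on 2)
bond 3 stroke→I1  (J1 effort already set via bond 2)

bond 0 →R1
bond 1 →R2
bond 2 →J1
bond 3 →I1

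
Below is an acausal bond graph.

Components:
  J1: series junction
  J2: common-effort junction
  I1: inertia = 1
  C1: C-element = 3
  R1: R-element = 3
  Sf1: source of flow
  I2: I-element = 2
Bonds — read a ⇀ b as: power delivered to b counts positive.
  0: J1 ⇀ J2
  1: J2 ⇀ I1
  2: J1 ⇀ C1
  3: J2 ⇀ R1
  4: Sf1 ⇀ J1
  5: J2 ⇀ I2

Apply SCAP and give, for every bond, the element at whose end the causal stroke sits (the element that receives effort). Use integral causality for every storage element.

bond 0 stroke→J1
bond 1 stroke→I1
bond 2 stroke→J1
bond 3 stroke→J2
bond 4 stroke→Sf1
bond 5 stroke→I2

β4 →Sf1  (Sf1: flow source, stroke at near end)
β0 →J1  (1-jn J1 has f-setter on 4)
β2 →J1  (common-f at J1 fixed by 4)
β1 →I1  (I1 outputs flow p/I1)
β5 →I2  (prefer integral on I2)
β3 →J2  (J2: last free bond brings effort in)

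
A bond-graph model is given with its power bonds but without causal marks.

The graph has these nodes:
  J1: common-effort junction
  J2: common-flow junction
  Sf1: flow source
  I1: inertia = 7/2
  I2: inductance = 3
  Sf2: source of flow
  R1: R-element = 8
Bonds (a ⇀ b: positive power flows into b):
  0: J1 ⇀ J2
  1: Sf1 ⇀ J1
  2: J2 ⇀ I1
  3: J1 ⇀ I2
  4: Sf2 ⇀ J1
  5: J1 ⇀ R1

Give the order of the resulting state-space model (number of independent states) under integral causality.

2  (I1, I2 all integral)

#1 stroke→Sf1  (Sf1 fixes flow; stroke at Sf1)
#4 stroke→Sf2  (Sf2 (Sf) sets flow on bond)
#2 stroke→I1  (I1 integral (f out))
#0 stroke→J2  (1-jn J2 has f-setter on 2)
#3 stroke→I2  (I2 integral (f out))
#5 stroke→J1  (only one effort-in slot at J1)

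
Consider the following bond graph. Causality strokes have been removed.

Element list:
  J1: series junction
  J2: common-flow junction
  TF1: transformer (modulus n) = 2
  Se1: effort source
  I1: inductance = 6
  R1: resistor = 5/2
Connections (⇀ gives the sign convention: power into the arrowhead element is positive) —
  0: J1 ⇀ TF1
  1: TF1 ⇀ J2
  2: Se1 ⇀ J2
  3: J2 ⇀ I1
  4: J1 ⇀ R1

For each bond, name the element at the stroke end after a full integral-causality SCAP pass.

#0 →TF1
#1 →J2
#2 →J2
#3 →I1
#4 →J1

b2 stroke at J2  (Se1: effort source, stroke at far end)
b3 stroke at I1  (I1 outputs flow p/I1)
b1 stroke at J2  (common-f at J2 fixed by 3)
b0 stroke at TF1  (TF1: transformer flips bond 1)
b4 stroke at J1  (J1 flow already set via bond 0)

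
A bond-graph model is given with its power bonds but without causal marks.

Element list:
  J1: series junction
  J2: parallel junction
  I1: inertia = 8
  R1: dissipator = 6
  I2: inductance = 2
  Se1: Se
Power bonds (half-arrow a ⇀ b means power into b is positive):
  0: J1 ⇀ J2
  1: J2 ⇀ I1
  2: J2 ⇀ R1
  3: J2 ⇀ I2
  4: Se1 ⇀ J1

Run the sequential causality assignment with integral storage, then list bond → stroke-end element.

bond 4 →J1  (Se1 fixes effort; stroke away)
bond 0 →J2  (closing 1-jn rule on J1)
bond 1 →I1  (0-jn J2 has e-setter on 0)
bond 2 →R1  (J2 effort already set via bond 0)
bond 3 →I2  (0-jn J2 has e-setter on 0)

β0 stroke at J2
β1 stroke at I1
β2 stroke at R1
β3 stroke at I2
β4 stroke at J1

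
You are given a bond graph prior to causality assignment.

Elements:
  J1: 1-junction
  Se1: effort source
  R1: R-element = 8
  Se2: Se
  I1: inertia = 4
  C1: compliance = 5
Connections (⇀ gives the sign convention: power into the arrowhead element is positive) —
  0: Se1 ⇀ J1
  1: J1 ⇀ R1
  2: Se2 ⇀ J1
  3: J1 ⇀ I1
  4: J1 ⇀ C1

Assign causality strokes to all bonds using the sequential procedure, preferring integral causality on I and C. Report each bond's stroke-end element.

bond 0 stroke→J1  (source Se1 imposes e)
bond 2 stroke→J1  (Se2 fixes effort; stroke away)
bond 3 stroke→I1  (prefer integral on I1)
bond 1 stroke→J1  (1-jn J1 has f-setter on 3)
bond 4 stroke→J1  (J1: bond 3 brought flow, rest push out)

bond 0 stroke at J1
bond 1 stroke at J1
bond 2 stroke at J1
bond 3 stroke at I1
bond 4 stroke at J1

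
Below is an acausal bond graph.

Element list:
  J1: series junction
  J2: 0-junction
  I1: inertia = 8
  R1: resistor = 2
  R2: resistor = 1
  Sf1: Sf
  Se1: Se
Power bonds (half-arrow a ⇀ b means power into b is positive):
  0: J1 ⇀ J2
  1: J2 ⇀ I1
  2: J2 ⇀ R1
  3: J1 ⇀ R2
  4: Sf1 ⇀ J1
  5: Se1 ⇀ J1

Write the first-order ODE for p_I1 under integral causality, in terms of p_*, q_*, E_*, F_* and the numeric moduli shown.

dp_I1/dt = 2*F_Sf1 - p_I1/4

β4 stroke→Sf1  (Sf1 fixes flow; stroke at Sf1)
β5 stroke→J1  (Se1 (Se) sets effort on bond)
β0 stroke→J1  (1-jn J1 has f-setter on 4)
β3 stroke→J1  (common-f at J1 fixed by 4)
β1 stroke→I1  (prefer integral on I1)
β2 stroke→J2  (only one effort-in slot at J2)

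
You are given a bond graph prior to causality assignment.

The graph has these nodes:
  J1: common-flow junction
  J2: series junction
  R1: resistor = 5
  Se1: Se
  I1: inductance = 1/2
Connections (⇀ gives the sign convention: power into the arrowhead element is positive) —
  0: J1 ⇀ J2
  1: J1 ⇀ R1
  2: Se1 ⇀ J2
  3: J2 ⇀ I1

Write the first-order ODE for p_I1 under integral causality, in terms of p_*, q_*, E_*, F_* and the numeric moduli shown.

dp_I1/dt = E_Se1 - 10*p_I1

bond 2 stroke→J2  (Se1 fixes effort; stroke away)
bond 3 stroke→I1  (I1 outputs flow p/I1)
bond 0 stroke→J2  (J2: bond 3 brought flow, rest push out)
bond 1 stroke→J1  (J1 flow already set via bond 0)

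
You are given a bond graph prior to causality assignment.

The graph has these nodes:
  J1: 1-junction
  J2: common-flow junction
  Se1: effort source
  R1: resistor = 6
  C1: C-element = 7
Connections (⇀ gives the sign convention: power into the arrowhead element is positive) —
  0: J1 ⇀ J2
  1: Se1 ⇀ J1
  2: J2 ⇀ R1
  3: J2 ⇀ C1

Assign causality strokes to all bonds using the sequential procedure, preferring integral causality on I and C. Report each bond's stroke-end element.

b0 stroke at J2
b1 stroke at J1
b2 stroke at R1
b3 stroke at J2

bond 1 stroke at J1  (Se1 fixes effort; stroke away)
bond 0 stroke at J2  (only one flow-in slot at J1)
bond 3 stroke at J2  (prefer integral on C1)
bond 2 stroke at R1  (J2: last free bond brings flow in)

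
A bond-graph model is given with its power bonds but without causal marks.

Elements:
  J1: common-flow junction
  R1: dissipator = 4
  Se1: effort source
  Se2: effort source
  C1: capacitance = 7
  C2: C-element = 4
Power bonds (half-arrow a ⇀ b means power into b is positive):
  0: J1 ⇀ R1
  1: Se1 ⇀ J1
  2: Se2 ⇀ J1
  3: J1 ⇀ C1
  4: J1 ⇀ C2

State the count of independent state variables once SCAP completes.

2  (C1, C2 all integral)

#1 →J1  (Se1 fixes effort; stroke away)
#2 →J1  (Se2: effort source, stroke at far end)
#3 →J1  (C1 outputs effort q/C1)
#4 →J1  (C2 outputs effort q/C2)
#0 →R1  (J1 needs exactly one f-in)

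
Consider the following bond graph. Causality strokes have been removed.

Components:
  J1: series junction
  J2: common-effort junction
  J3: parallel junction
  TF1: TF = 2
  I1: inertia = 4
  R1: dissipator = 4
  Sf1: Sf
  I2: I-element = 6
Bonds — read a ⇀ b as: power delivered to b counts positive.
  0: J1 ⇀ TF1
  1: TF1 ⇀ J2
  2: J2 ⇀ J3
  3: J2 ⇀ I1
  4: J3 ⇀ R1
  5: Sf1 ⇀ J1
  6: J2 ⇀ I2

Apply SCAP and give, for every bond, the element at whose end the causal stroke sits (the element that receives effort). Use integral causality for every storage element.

bond 0 stroke→J1
bond 1 stroke→TF1
bond 2 stroke→J2
bond 3 stroke→I1
bond 4 stroke→J3
bond 5 stroke→Sf1
bond 6 stroke→I2

#5 stroke→Sf1  (Sf1 fixes flow; stroke at Sf1)
#0 stroke→J1  (1-jn J1 has f-setter on 5)
#1 stroke→TF1  (through TF1, causality passes straight; one stroke at TF1)
#3 stroke→I1  (I1 integral (f out))
#6 stroke→I2  (I2 integral (f out))
#2 stroke→J2  (closing 0-jn rule on J2)
#4 stroke→J3  (J3: last free bond brings effort in)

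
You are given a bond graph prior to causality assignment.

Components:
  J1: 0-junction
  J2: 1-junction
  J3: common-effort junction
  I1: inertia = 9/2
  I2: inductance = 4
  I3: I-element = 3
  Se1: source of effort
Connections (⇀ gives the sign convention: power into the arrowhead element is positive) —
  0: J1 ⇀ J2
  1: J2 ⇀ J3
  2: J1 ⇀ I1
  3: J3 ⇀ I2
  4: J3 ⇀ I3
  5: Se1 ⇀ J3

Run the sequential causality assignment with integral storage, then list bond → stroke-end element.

bond 0 stroke→J1
bond 1 stroke→J2
bond 2 stroke→I1
bond 3 stroke→I2
bond 4 stroke→I3
bond 5 stroke→J3

bond 5 →J3  (Se1 fixes effort; stroke away)
bond 1 →J2  (J3 effort already set via bond 5)
bond 3 →I2  (J3: bond 5 brought effort, rest push out)
bond 4 →I3  (J3 effort already set via bond 5)
bond 0 →J1  (closing 1-jn rule on J2)
bond 2 →I1  (0-jn J1 has e-setter on 0)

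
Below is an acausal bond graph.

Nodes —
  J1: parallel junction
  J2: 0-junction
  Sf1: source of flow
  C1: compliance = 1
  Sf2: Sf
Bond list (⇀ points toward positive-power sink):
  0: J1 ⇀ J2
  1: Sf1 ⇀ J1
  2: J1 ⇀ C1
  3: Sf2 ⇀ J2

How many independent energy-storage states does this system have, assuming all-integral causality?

1  (C1 all integral)

#1 →Sf1  (Sf1: flow source, stroke at near end)
#3 →Sf2  (Sf2 (Sf) sets flow on bond)
#0 →J2  (closing 0-jn rule on J2)
#2 →J1  (closing 0-jn rule on J1)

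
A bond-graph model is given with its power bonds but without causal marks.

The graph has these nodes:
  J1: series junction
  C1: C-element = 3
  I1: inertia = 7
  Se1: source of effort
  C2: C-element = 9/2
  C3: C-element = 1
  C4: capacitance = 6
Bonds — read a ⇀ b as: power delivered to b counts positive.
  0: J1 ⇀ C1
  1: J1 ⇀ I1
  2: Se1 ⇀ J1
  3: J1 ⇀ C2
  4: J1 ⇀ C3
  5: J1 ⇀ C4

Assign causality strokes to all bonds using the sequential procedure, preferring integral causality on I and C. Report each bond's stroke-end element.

β0 stroke→J1
β1 stroke→I1
β2 stroke→J1
β3 stroke→J1
β4 stroke→J1
β5 stroke→J1

#2 stroke at J1  (Se1 (Se) sets effort on bond)
#0 stroke at J1  (C1 outputs effort q/C1)
#1 stroke at I1  (I1: I, integral causality)
#3 stroke at J1  (1-jn J1 has f-setter on 1)
#4 stroke at J1  (1-jn J1 has f-setter on 1)
#5 stroke at J1  (J1: bond 1 brought flow, rest push out)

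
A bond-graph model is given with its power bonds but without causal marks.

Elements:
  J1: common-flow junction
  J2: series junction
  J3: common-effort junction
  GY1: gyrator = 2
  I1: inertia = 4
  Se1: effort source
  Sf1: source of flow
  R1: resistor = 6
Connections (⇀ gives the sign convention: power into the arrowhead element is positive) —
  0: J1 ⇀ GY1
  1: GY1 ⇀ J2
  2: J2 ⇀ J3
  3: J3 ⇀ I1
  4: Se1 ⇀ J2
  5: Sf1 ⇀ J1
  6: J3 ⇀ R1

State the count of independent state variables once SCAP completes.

1  (I1 all integral)

bond 4 stroke→J2  (Se1 (Se) sets effort on bond)
bond 5 stroke→Sf1  (Sf1 (Sf) sets flow on bond)
bond 0 stroke→J1  (J1: bond 5 brought flow, rest push out)
bond 1 stroke→J2  (GY1: gyrator matches bond 0)
bond 2 stroke→J3  (closing 1-jn rule on J2)
bond 3 stroke→I1  (J3 effort already set via bond 2)
bond 6 stroke→R1  (J3: bond 2 brought effort, rest push out)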